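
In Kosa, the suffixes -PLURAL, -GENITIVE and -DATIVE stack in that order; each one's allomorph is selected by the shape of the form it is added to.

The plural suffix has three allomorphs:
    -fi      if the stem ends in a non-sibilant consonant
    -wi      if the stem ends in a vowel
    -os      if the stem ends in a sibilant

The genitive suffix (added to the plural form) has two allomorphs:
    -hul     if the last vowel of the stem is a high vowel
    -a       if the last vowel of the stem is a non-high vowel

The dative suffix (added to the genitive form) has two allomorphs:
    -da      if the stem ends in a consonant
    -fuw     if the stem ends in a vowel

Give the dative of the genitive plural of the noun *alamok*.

*alamok*: final sound = /k/, a non-sibilant consonant → -fi → *alamokfi*.
The plural form *alamokfi*: last vowel = /i/, a high vowel → -hul → *alamokfihul*.
The genitive form *alamokfihul* — final sound /l/ (a consonant) → -da → *alamokfihulda*.

alamokfihulda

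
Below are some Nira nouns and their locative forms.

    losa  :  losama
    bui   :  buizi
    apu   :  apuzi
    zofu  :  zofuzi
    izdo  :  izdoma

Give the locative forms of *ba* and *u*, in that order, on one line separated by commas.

bama, uzi

Looking at the last vowel of each stem: -zi when the last vowel of the stem is a high vowel (*bui*, *apu*, *zofu*); -ma when the last vowel of the stem is a non-high vowel (*losa*, *izdo*).
Since the last vowel of *ba* is /a/ (a non-high vowel), it takes -ma, giving *bama*.
Since the last vowel of *u* is /u/ (a high vowel), it takes -zi, giving *uzi*.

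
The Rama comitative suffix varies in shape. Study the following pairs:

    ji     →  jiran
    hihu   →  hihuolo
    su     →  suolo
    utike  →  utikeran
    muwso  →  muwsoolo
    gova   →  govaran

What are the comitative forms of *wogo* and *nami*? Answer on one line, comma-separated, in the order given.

wogoolo, namiran

The suffix is conditioned by the last vowel: -olo when the last vowel of the stem is a rounded vowel (*hihu*, *su*, *muwso*); -ran when the last vowel of the stem is an unrounded vowel (*ji*, *utike*, *gova*).
Since the last vowel of *wogo* is /o/ (a rounded vowel), it takes -olo, giving *wogoolo*.
*nami*: last vowel = /i/, an unrounded vowel → -ran → *namiran*.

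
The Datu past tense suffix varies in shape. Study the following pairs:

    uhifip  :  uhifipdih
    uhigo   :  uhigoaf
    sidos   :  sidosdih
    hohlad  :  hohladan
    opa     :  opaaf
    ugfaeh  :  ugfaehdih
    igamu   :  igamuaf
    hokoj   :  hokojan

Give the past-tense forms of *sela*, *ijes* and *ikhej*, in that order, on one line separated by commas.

selaaf, ijesdih, ikhejan

The pattern is voicing of the final sound: -dih when the stem ends in a voiceless consonant (*uhifip*, *sidos*, *ugfaeh*); -an when the stem ends in a voiced consonant (*hohlad*, *hokoj*); -af when the stem ends in a vowel (*uhigo*, *opa*, *igamu*).
Since the final sound of *sela* is /a/ (a vowel), it takes -af, giving *selaaf*.
*ijes*: final sound = /s/, a voiceless consonant → -dih → *ijesdih*.
*ikhej*: final sound = /j/, a voiced consonant → -an → *ikhejan*.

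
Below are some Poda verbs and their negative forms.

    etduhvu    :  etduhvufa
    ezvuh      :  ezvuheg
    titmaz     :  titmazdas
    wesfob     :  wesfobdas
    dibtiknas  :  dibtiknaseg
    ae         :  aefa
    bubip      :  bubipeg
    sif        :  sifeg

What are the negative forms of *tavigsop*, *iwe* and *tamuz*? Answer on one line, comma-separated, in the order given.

The suffix is conditioned by the final sound: -eg when the stem ends in a voiceless consonant (*ezvuh*, *dibtiknas*, *bubip*, *sif*); -das when the stem ends in a voiced consonant (*titmaz*, *wesfob*); -fa when the stem ends in a vowel (*etduhvu*, *ae*).
*tavigsop* — final sound /p/ (a voiceless consonant) → -eg → *tavigsopeg*.
Since the final sound of *iwe* is /e/ (a vowel), it takes -fa, giving *iwefa*.
The final sound of *tamuz* is /z/, which is a voiced consonant, so the suffix is -das, giving *tamuzdas*.

tavigsopeg, iwefa, tamuzdas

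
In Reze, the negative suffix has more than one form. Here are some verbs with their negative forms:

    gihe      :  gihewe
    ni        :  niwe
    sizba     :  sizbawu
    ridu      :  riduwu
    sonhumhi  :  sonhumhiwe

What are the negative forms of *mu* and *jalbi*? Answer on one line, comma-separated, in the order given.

The suffix is conditioned by the last vowel: -we when the last vowel of the stem is a front vowel (*gihe*, *ni*, *sonhumhi*); -wu when the last vowel of the stem is a back vowel (*sizba*, *ridu*).
*mu* — last vowel /u/ (a back vowel) → -wu → *muwu*.
Since the last vowel of *jalbi* is /i/ (a front vowel), it takes -we, giving *jalbiwe*.

muwu, jalbiwe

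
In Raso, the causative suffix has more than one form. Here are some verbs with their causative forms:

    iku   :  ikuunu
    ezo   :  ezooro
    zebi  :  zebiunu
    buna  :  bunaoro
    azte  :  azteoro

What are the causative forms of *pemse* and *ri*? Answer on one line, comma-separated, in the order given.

The suffix is conditioned by the last vowel: -unu when the last vowel of the stem is a high vowel (*iku*, *zebi*); -oro when the last vowel of the stem is a non-high vowel (*ezo*, *buna*, *azte*).
*pemse* — last vowel /e/ (a non-high vowel) → -oro → *pemseoro*.
*ri*: last vowel = /i/, a high vowel → -unu → *riunu*.

pemseoro, riunu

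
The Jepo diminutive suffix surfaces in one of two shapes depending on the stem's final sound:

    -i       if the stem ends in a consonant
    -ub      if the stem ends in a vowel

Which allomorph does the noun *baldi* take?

-ub

The final sound of *baldi* is /i/, which is a vowel, so the suffix is -ub.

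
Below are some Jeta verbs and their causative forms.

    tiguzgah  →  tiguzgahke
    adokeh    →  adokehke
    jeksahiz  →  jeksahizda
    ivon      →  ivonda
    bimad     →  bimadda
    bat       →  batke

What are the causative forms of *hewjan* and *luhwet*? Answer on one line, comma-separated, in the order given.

hewjanda, luhwetke

The pattern is voicing of the final consonant: -ke when the stem ends in a voiceless consonant (*tiguzgah*, *adokeh*, *bat*); -da when the stem ends in a voiced consonant (*jeksahiz*, *ivon*, *bimad*).
Since the final consonant of *hewjan* is /n/ (voiced), it takes -da, giving *hewjanda*.
The final consonant of *luhwet* is /t/, which is voiceless, so the suffix is -ke, giving *luhwetke*.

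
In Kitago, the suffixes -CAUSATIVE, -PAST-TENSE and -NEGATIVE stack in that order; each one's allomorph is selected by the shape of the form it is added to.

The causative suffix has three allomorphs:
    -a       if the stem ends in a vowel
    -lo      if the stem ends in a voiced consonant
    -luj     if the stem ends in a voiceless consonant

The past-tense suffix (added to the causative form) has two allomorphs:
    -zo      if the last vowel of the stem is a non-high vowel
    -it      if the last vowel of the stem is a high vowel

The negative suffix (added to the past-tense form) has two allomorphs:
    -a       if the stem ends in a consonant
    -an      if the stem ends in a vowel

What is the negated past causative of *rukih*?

The final sound of *rukih* is /h/, which is a voiceless consonant, so the causative suffix is -luj, giving *rukihluj*.
The causative form *rukihluj* — last vowel /u/ (a high vowel) → -it → *rukihlujit*.
The past-tense form *rukihlujit* — final sound /t/ (a consonant) → -a → *rukihlujita*.

rukihlujita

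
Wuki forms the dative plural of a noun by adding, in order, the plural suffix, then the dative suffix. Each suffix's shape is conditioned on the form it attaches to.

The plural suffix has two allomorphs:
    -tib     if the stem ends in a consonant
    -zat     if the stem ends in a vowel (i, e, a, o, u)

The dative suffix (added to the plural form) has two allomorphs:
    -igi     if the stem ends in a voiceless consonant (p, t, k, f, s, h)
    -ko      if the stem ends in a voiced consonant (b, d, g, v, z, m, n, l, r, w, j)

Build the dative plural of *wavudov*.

*wavudov* — final sound /v/ (a consonant) → -tib → *wavudovtib*.
Since the final consonant of the plural form *wavudovtib* is /b/ (voiced), it takes -ko, giving *wavudovtibko*.

wavudovtibko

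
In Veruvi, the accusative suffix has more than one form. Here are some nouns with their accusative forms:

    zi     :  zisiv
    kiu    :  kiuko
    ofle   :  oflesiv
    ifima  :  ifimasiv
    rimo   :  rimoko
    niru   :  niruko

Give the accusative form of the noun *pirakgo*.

pirakgoko

The alternation tracks the last vowel of the stem — -ko when the last vowel of the stem is a rounded vowel (*kiu*, *rimo*, *niru*); -siv when the last vowel of the stem is an unrounded vowel (*zi*, *ofle*, *ifima*).
*pirakgo*: last vowel = /o/, a rounded vowel → -ko → *pirakgoko*.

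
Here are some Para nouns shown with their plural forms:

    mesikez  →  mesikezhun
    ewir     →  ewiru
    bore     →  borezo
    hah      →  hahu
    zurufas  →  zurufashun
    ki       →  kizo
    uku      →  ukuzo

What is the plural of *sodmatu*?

The suffix is conditioned by the final sound: -hun when the stem ends in a sibilant (*mesikez*, *zurufas*); -u when the stem ends in a non-sibilant consonant (*ewir*, *hah*); -zo when the stem ends in a vowel (*bore*, *ki*, *uku*).
*sodmatu*: final sound = /u/, a vowel → -zo → *sodmatuzo*.

sodmatuzo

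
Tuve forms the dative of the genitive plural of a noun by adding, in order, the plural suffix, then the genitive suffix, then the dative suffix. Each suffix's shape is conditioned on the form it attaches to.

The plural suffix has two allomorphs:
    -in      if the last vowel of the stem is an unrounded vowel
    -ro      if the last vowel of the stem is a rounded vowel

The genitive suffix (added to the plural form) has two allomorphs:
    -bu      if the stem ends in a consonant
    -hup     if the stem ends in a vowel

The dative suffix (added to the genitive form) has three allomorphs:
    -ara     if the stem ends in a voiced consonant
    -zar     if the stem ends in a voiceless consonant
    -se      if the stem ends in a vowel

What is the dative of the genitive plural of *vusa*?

The last vowel of *vusa* is /a/, which is an unrounded vowel, so the plural suffix is -in, giving *vusain*.
Since the final sound of the plural form *vusain* is /n/ (a consonant), it takes -bu, giving *vusainbu*.
The final sound of the genitive form *vusainbu* is /u/, which is a vowel, so the dative suffix is -se, giving *vusainbuse*.

vusainbuse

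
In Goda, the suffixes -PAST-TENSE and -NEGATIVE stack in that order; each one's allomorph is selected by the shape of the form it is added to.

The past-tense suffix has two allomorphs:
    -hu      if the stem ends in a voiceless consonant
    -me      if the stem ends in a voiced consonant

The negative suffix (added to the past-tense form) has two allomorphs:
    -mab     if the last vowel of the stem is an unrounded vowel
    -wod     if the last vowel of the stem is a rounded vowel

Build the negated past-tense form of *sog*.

sogmemab

The final consonant of *sog* is /g/, which is voiced, so the past-tense suffix is -me, giving *sogme*.
The past-tense form *sogme*: last vowel = /e/, an unrounded vowel → -mab → *sogmemab*.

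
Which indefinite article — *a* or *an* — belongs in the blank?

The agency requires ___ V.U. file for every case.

a

The indefinite article is chosen by the initial *sound* of the following word, not its spelling.
The initialism *V.U.* is read letter by letter; the first letter, V, is pronounced /viː/, which begins with a consonant sound.
So the article is *a*: The agency requires a V.U. file for every case.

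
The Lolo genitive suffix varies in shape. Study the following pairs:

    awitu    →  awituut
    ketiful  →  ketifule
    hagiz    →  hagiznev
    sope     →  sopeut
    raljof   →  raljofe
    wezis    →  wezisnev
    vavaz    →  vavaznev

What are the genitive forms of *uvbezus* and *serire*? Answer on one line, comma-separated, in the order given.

uvbezusnev, serireut

Looking at the final sound of each stem: -nev when the stem ends in a sibilant (*hagiz*, *wezis*, *vavaz*); -e when the stem ends in a non-sibilant consonant (*ketiful*, *raljof*); -ut when the stem ends in a vowel (*awitu*, *sope*).
*uvbezus*: final sound = /s/, a sibilant → -nev → *uvbezusnev*.
The final sound of *serire* is /e/, which is a vowel, so the suffix is -ut, giving *serireut*.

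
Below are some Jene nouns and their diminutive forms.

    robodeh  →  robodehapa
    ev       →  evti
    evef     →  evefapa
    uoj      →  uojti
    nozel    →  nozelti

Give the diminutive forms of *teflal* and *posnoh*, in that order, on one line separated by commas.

The pattern is voicing of the final consonant: -apa when the stem ends in a voiceless consonant (*robodeh*, *evef*); -ti when the stem ends in a voiced consonant (*ev*, *uoj*, *nozel*).
*teflal* — final consonant /l/ (voiced) → -ti → *teflalti*.
*posnoh* — final consonant /h/ (voiceless) → -apa → *posnohapa*.

teflalti, posnohapa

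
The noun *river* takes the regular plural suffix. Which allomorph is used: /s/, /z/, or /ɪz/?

/z/

The stem *river* ends in a voiced non-sibilant sound.
The plural suffix surfaces as /ɪz/ after sibilants, /s/ after other voiceless consonants, and /z/ after other voiced sounds.
So the plural -s on *river* is pronounced /z/.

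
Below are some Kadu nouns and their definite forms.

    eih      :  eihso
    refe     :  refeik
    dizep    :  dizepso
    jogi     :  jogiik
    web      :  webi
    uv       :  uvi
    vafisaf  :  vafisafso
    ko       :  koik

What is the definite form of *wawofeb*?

The suffix is conditioned by the final sound: -so when the stem ends in a voiceless consonant (*eih*, *dizep*, *vafisaf*); -i when the stem ends in a voiced consonant (*web*, *uv*); -ik when the stem ends in a vowel (*refe*, *jogi*, *ko*).
*wawofeb* — final sound /b/ (a voiced consonant) → -i → *wawofebi*.

wawofebi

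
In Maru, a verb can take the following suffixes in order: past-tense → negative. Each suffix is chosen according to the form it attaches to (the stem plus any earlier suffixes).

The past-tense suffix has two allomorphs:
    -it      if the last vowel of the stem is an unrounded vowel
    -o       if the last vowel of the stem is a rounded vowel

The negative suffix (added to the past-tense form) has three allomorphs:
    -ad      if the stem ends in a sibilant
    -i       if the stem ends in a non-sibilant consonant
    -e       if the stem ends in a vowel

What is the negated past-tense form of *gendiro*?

gendirooe

*gendiro*: last vowel = /o/, a rounded vowel → -o → *gendiroo*.
The past-tense form *gendiroo* — final sound /o/ (a vowel) → -e → *gendirooe*.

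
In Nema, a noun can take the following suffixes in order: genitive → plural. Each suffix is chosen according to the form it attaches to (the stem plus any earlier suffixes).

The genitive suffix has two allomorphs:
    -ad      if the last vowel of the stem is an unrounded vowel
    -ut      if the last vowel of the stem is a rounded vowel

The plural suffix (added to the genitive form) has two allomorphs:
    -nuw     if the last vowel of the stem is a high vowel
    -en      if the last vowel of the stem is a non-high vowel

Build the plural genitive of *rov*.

rovutnuw

Since the last vowel of *rov* is /o/ (a rounded vowel), it takes -ut, giving *rovut*.
The genitive form *rovut* — last vowel /u/ (a high vowel) → -nuw → *rovutnuw*.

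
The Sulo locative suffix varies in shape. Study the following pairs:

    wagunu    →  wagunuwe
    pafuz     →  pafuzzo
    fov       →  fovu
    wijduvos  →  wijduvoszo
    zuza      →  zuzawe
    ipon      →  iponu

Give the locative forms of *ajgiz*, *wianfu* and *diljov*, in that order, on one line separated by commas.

ajgizzo, wianfuwe, diljovu

The suffix is conditioned by the final sound: -zo when the stem ends in a sibilant (*pafuz*, *wijduvos*); -u when the stem ends in a non-sibilant consonant (*fov*, *ipon*); -we when the stem ends in a vowel (*wagunu*, *zuza*).
The final sound of *ajgiz* is /z/, which is a sibilant, so the suffix is -zo, giving *ajgizzo*.
*wianfu* — final sound /u/ (a vowel) → -we → *wianfuwe*.
Since the final sound of *diljov* is /v/ (a non-sibilant consonant), it takes -u, giving *diljovu*.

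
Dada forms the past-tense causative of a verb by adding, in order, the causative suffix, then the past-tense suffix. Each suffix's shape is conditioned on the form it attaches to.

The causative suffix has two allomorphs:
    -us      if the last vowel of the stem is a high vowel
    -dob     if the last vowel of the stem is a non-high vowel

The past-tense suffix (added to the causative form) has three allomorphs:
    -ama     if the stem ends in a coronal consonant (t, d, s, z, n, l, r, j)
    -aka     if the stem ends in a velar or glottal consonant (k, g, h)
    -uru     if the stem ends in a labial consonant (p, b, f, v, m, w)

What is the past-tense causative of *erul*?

*erul*: last vowel = /u/, a high vowel → -us → *erulus*.
The causative form *erulus* — final consonant /s/ (coronal) → -ama → *erulusama*.

erulusama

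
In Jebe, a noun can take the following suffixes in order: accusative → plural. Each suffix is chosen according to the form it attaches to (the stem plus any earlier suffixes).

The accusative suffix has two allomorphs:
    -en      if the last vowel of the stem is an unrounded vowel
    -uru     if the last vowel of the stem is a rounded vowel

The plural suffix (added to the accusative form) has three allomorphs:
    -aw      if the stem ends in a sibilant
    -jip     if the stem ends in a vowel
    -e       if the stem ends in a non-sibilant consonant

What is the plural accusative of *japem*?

japemene

*japem* — last vowel /e/ (an unrounded vowel) → -en → *japemen*.
The final sound of the accusative form *japemen* is /n/, which is a non-sibilant consonant, so the plural suffix is -e, giving *japemene*.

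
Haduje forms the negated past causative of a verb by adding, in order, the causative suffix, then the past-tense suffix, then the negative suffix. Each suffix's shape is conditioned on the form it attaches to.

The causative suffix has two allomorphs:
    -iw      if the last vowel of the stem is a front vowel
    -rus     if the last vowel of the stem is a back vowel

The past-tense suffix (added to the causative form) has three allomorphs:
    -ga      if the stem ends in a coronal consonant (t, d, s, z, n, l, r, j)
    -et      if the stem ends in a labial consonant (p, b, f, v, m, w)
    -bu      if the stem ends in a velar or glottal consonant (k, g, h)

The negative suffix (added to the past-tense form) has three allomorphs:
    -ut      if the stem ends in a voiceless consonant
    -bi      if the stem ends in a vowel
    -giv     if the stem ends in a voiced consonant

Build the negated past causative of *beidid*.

The last vowel of *beidid* is /i/, which is a front vowel, so the causative suffix is -iw, giving *beididiw*.
The final consonant of the causative form *beididiw* is /w/, which is labial, so the past-tense suffix is -et, giving *beididiwet*.
Since the final sound of the past-tense form *beididiwet* is /t/ (a voiceless consonant), it takes -ut, giving *beididiwetut*.

beididiwetut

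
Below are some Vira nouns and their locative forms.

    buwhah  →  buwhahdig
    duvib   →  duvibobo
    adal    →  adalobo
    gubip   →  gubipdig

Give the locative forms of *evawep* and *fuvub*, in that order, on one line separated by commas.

The suffix is conditioned by the final consonant: -dig when the stem ends in a voiceless consonant (*buwhah*, *gubip*); -obo when the stem ends in a voiced consonant (*duvib*, *adal*).
The final consonant of *evawep* is /p/, which is voiceless, so the suffix is -dig, giving *evawepdig*.
*fuvub* — final consonant /b/ (voiced) → -obo → *fuvubobo*.

evawepdig, fuvubobo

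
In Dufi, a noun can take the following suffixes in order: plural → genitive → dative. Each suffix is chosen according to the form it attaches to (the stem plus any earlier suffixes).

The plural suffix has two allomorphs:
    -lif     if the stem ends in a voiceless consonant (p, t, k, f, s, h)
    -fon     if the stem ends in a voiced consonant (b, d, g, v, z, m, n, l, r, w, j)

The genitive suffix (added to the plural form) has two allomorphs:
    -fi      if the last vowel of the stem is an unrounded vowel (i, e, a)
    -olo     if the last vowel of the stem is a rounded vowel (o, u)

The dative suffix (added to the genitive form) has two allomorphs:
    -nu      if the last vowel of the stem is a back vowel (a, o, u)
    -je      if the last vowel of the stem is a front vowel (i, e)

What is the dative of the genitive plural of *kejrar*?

kejrarfonolonu

*kejrar* — final consonant /r/ (voiced) → -fon → *kejrarfon*.
The last vowel of the plural form *kejrarfon* is /o/, which is a rounded vowel, so the genitive suffix is -olo, giving *kejrarfonolo*.
The last vowel of the genitive form *kejrarfonolo* is /o/, which is a back vowel, so the dative suffix is -nu, giving *kejrarfonolonu*.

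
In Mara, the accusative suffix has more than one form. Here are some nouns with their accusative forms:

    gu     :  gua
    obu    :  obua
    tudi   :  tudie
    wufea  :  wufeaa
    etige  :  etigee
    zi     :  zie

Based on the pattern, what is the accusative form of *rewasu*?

Looking at the last vowel of each stem: -e when the last vowel of the stem is a front vowel (*tudi*, *etige*, *zi*); -a when the last vowel of the stem is a back vowel (*gu*, *obu*, *wufea*).
Since the last vowel of *rewasu* is /u/ (a back vowel), it takes -a, giving *rewasua*.

rewasua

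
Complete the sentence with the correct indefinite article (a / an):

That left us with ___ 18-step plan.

The indefinite article is chosen by the initial *sound* of the following word, not its spelling.
The number *18* is spoken "eighteen", beginning with /ˌeɪˈtiːn/ — a vowel sound.
So the article is *an*: That left us with an 18-step plan.

an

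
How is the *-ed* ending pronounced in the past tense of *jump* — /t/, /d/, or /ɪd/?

The stem *jump* ends in a voiceless consonant other than /t/.
The -ed suffix is realized as /ɪd/ after /t, d/; as /t/ after other voiceless consonants; and as /d/ after other voiced sounds.
So -ed on *jump* is pronounced /t/.

/t/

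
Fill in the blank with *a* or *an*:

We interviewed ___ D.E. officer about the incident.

The indefinite article is chosen by the initial *sound* of the following word, not its spelling.
The initialism *D.E.* is read letter by letter; the first letter, D, is pronounced /diː/, which begins with a consonant sound.
So the article is *a*: We interviewed a D.E. officer about the incident.

a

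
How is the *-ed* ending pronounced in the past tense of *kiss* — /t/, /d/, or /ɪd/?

/t/

The stem *kiss* ends in a voiceless consonant other than /t/.
The -ed suffix is realized as /ɪd/ after /t, d/; as /t/ after other voiceless consonants; and as /d/ after other voiced sounds.
So -ed on *kiss* is pronounced /t/.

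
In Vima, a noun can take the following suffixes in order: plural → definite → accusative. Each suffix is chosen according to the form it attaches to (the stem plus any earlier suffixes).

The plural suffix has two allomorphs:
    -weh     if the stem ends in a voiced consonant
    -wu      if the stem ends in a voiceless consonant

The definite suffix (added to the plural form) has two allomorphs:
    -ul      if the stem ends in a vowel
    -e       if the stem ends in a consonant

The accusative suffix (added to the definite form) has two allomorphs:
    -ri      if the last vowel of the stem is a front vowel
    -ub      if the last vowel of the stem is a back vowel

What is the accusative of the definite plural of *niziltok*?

niziltokwuulub

Since the final consonant of *niziltok* is /k/ (voiceless), it takes -wu, giving *niziltokwu*.
The plural form *niziltokwu* — final sound /u/ (a vowel) → -ul → *niziltokwuul*.
Since the last vowel of the definite form *niziltokwuul* is /u/ (a back vowel), it takes -ub, giving *niziltokwuulub*.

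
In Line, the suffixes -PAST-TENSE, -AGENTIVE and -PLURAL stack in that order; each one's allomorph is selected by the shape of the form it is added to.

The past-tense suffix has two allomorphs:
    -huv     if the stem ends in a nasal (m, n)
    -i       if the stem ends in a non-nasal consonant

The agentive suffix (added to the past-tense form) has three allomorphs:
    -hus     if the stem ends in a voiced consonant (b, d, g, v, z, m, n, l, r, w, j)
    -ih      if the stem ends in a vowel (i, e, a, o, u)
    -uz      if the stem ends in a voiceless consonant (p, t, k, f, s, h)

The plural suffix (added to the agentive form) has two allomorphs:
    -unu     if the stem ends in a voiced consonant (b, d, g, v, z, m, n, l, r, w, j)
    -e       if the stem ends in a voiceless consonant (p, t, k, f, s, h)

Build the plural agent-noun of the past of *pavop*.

The final consonant of *pavop* is /p/, which is non-nasal, so the past-tense suffix is -i, giving *pavopi*.
The final sound of the past-tense form *pavopi* is /i/, which is a vowel, so the agentive suffix is -ih, giving *pavopiih*.
The final consonant of the agentive form *pavopiih* is /h/, which is voiceless, so the plural suffix is -e, giving *pavopiihe*.

pavopiihe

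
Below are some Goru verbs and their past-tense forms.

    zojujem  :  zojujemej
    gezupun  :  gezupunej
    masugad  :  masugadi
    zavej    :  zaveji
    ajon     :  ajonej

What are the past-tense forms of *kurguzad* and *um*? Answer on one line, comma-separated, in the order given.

kurguzadi, umej

The pattern is nasality of the final consonant: -ej when the stem ends in a nasal (*zojujem*, *gezupun*, *ajon*); -i when the stem ends in a non-nasal consonant (*masugad*, *zavej*).
*kurguzad* — final consonant /d/ (non-nasal) → -i → *kurguzadi*.
*um*: final consonant = /m/, a nasal → -ej → *umej*.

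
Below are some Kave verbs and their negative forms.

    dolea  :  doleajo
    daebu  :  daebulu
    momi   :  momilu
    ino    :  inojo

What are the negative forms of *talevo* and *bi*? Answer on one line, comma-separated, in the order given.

talevojo, bilu

The pattern is height harmony: -lu when the last vowel of the stem is a high vowel (*daebu*, *momi*); -jo when the last vowel of the stem is a non-high vowel (*dolea*, *ino*).
*talevo* — last vowel /o/ (a non-high vowel) → -jo → *talevojo*.
Since the last vowel of *bi* is /i/ (a high vowel), it takes -lu, giving *bilu*.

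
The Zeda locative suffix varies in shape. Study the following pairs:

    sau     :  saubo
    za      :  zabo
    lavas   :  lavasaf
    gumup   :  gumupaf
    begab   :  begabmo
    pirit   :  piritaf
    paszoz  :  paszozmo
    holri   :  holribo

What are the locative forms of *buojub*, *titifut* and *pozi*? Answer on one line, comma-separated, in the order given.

Looking at the final sound of each stem: -af when the stem ends in a voiceless consonant (*lavas*, *gumup*, *pirit*); -mo when the stem ends in a voiced consonant (*begab*, *paszoz*); -bo when the stem ends in a vowel (*sau*, *za*, *holri*).
*buojub*: final sound = /b/, a voiced consonant → -mo → *buojubmo*.
The final sound of *titifut* is /t/, which is a voiceless consonant, so the suffix is -af, giving *titifutaf*.
Since the final sound of *pozi* is /i/ (a vowel), it takes -bo, giving *pozibo*.

buojubmo, titifutaf, pozibo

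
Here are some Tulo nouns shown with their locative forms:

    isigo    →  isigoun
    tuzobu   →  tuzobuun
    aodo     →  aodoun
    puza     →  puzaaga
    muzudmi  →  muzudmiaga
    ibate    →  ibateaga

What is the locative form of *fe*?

feaga

Looking at the last vowel of each stem: -un when the last vowel of the stem is a rounded vowel (*isigo*, *tuzobu*, *aodo*); -aga when the last vowel of the stem is an unrounded vowel (*puza*, *muzudmi*, *ibate*).
The last vowel of *fe* is /e/, which is an unrounded vowel, so the suffix is -aga, giving *feaga*.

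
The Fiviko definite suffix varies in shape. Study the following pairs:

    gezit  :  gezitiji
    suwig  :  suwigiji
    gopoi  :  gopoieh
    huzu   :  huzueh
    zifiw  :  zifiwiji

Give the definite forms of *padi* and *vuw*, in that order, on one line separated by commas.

padieh, vuwiji

Looking at the final sound of each stem: -iji when the stem ends in a consonant (*gezit*, *suwig*, *zifiw*); -eh when the stem ends in a vowel (*gopoi*, *huzu*).
*padi* — final sound /i/ (a vowel) → -eh → *padieh*.
Since the final sound of *vuw* is /w/ (a consonant), it takes -iji, giving *vuwiji*.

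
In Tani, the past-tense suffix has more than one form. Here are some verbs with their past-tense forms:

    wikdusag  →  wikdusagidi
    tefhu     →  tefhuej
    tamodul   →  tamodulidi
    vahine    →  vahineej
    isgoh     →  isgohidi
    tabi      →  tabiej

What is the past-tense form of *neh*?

nehidi

Looking at the final sound of each stem: -idi when the stem ends in a consonant (*wikdusag*, *tamodul*, *isgoh*); -ej when the stem ends in a vowel (*tefhu*, *vahine*, *tabi*).
*neh* — final sound /h/ (a consonant) → -idi → *nehidi*.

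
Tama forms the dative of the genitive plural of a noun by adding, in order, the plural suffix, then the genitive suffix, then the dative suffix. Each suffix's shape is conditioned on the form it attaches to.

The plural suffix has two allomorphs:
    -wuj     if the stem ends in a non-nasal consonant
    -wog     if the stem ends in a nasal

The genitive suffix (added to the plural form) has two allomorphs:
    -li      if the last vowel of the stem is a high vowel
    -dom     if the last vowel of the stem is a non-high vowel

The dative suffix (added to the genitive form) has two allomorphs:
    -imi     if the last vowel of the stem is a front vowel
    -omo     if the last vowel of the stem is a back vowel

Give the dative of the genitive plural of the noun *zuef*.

*zuef* — final consonant /f/ (non-nasal) → -wuj → *zuefwuj*.
The last vowel of the plural form *zuefwuj* is /u/, which is a high vowel, so the genitive suffix is -li, giving *zuefwujli*.
The genitive form *zuefwujli* — last vowel /i/ (a front vowel) → -imi → *zuefwujliimi*.

zuefwujliimi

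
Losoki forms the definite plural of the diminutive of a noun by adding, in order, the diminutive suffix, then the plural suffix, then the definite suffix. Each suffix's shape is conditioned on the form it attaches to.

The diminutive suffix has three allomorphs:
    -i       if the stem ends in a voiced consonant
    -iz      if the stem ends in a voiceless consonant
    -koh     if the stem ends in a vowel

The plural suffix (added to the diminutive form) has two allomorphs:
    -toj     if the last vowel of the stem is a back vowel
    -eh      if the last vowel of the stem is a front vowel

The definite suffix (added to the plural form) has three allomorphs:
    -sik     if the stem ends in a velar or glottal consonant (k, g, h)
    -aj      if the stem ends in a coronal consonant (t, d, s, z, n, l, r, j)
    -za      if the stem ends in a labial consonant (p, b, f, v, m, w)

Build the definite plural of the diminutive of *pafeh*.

*pafeh* — final sound /h/ (a voiceless consonant) → -iz → *pafehiz*.
The diminutive form *pafehiz* — last vowel /i/ (a front vowel) → -eh → *pafehizeh*.
The plural form *pafehizeh*: final consonant = /h/, velar/glottal → -sik → *pafehizehsik*.

pafehizehsik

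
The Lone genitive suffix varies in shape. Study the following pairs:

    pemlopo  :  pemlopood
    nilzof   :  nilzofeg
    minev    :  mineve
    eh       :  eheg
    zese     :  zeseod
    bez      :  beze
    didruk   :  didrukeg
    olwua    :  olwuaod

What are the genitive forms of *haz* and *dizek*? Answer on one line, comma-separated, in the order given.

The suffix is conditioned by the final sound: -eg when the stem ends in a voiceless consonant (*nilzof*, *eh*, *didruk*); -e when the stem ends in a voiced consonant (*minev*, *bez*); -od when the stem ends in a vowel (*pemlopo*, *zese*, *olwua*).
The final sound of *haz* is /z/, which is a voiced consonant, so the suffix is -e, giving *haze*.
*dizek* — final sound /k/ (a voiceless consonant) → -eg → *dizekeg*.

haze, dizekeg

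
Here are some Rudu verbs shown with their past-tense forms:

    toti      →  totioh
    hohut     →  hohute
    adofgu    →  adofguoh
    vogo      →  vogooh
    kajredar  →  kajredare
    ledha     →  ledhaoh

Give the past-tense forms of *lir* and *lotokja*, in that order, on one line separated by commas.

lire, lotokjaoh

Looking at the final sound of each stem: -e when the stem ends in a consonant (*hohut*, *kajredar*); -oh when the stem ends in a vowel (*toti*, *adofgu*, *vogo*, *ledha*).
*lir* — final sound /r/ (a consonant) → -e → *lire*.
*lotokja*: final sound = /a/, a vowel → -oh → *lotokjaoh*.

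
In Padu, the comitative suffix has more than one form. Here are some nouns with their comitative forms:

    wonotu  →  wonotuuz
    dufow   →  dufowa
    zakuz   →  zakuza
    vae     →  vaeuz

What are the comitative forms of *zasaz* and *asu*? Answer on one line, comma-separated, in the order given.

zasaza, asuuz

The suffix is conditioned by the final sound: -a when the stem ends in a consonant (*dufow*, *zakuz*); -uz when the stem ends in a vowel (*wonotu*, *vae*).
*zasaz* — final sound /z/ (a consonant) → -a → *zasaza*.
The final sound of *asu* is /u/, which is a vowel, so the suffix is -uz, giving *asuuz*.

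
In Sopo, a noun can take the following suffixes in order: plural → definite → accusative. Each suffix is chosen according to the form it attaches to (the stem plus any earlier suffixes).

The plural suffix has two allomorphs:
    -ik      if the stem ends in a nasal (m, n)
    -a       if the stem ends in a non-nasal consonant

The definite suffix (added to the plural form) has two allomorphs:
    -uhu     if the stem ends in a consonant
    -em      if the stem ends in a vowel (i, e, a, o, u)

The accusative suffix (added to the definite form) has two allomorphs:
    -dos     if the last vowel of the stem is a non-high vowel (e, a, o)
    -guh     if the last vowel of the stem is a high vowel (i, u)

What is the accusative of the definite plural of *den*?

denikuhuguh

Since the final consonant of *den* is /n/ (a nasal), it takes -ik, giving *denik*.
Since the final sound of the plural form *denik* is /k/ (a consonant), it takes -uhu, giving *denikuhu*.
The definite form *denikuhu* — last vowel /u/ (a high vowel) → -guh → *denikuhuguh*.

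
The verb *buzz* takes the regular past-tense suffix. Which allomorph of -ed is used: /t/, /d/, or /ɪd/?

/d/

The stem *buzz* ends in a voiced sound other than /d/.
The -ed suffix is realized as /ɪd/ after /t, d/; as /t/ after other voiceless consonants; and as /d/ after other voiced sounds.
So -ed on *buzz* is pronounced /d/.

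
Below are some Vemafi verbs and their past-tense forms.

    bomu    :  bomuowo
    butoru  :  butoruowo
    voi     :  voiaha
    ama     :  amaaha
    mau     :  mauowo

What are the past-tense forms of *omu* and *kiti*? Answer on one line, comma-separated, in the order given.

The alternation tracks the last vowel of the stem — -owo when the last vowel of the stem is a rounded vowel (*bomu*, *butoru*, *mau*); -aha when the last vowel of the stem is an unrounded vowel (*voi*, *ama*).
*omu*: last vowel = /u/, a rounded vowel → -owo → *omuowo*.
*kiti*: last vowel = /i/, an unrounded vowel → -aha → *kitiaha*.

omuowo, kitiaha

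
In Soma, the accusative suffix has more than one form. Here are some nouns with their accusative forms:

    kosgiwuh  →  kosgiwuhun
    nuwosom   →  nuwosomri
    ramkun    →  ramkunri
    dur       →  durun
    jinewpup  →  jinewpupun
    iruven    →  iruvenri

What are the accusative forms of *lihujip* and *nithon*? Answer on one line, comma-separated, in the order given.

lihujipun, nithonri

The pattern is nasality of the final consonant: -ri when the stem ends in a nasal (*nuwosom*, *ramkun*, *iruven*); -un when the stem ends in a non-nasal consonant (*kosgiwuh*, *dur*, *jinewpup*).
The final consonant of *lihujip* is /p/, which is non-nasal, so the suffix is -un, giving *lihujipun*.
*nithon*: final consonant = /n/, a nasal → -ri → *nithonri*.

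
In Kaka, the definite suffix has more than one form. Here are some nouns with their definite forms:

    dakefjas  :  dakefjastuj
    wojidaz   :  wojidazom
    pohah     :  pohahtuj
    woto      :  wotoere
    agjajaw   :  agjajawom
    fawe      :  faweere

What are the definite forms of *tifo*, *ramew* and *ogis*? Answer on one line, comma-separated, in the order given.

tifoere, ramewom, ogistuj

The pattern is voicing of the final sound: -tuj when the stem ends in a voiceless consonant (*dakefjas*, *pohah*); -om when the stem ends in a voiced consonant (*wojidaz*, *agjajaw*); -ere when the stem ends in a vowel (*woto*, *fawe*).
*tifo* — final sound /o/ (a vowel) → -ere → *tifoere*.
*ramew*: final sound = /w/, a voiced consonant → -om → *ramewom*.
*ogis*: final sound = /s/, a voiceless consonant → -tuj → *ogistuj*.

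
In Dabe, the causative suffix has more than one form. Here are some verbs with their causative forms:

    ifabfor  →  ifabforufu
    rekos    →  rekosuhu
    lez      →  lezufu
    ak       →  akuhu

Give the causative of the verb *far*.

farufu

The pattern is voicing of the final consonant: -uhu when the stem ends in a voiceless consonant (*rekos*, *ak*); -ufu when the stem ends in a voiced consonant (*ifabfor*, *lez*).
The final consonant of *far* is /r/, which is voiced, so the suffix is -ufu, giving *farufu*.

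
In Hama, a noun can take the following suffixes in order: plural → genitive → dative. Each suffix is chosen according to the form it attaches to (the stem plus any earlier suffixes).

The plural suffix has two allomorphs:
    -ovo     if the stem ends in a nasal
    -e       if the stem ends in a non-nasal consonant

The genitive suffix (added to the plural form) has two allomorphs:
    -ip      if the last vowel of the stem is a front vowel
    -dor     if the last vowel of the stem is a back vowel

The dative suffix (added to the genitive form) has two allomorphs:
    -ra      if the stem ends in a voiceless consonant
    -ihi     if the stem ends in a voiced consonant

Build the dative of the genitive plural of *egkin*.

*egkin*: final consonant = /n/, a nasal → -ovo → *egkinovo*.
Since the last vowel of the plural form *egkinovo* is /o/ (a back vowel), it takes -dor, giving *egkinovodor*.
The genitive form *egkinovodor*: final consonant = /r/, voiced → -ihi → *egkinovodorihi*.

egkinovodorihi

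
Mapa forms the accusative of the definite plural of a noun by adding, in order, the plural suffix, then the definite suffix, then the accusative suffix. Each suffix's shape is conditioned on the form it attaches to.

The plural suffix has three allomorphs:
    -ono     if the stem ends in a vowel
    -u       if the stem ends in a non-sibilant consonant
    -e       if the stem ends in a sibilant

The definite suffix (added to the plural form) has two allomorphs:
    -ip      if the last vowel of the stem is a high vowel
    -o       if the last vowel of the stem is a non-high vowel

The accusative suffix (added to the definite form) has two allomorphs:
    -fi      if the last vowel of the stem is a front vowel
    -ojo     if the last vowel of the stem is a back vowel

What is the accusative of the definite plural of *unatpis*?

Since the final sound of *unatpis* is /s/ (a sibilant), it takes -e, giving *unatpise*.
The plural form *unatpise* — last vowel /e/ (a non-high vowel) → -o → *unatpiseo*.
The last vowel of the definite form *unatpiseo* is /o/, which is a back vowel, so the accusative suffix is -ojo, giving *unatpiseoojo*.

unatpiseoojo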